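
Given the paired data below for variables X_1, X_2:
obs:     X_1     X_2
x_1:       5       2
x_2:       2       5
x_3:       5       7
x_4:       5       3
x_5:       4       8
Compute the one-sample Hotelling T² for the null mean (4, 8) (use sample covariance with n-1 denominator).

Step 1 — sample mean vector:
  mean(X_1) = (5 + 2 + 5 + 5 + 4) / 5 = 21/5 = 4.2
  mean(X_2) = (2 + 5 + 7 + 3 + 8) / 5 = 25/5 = 5
  x̄ = (4.2, 5),  deviation x̄ - mu_0 = (4.2, 5) - (4, 8) = (0.2, -3).

Step 2 — sample covariance matrix, S[i,j] = (1/(n-1)) · Σ_k (x_{k,i} - mean_i) · (x_{k,j} - mean_j), divisor n-1 = 4:
  S[X_1,X_1] = ((0.8)·(0.8) + (-2.2)·(-2.2) + (0.8)·(0.8) + (0.8)·(0.8) + (-0.2)·(-0.2)) / 4 = 6.8/4 = 1.7
  S[X_1,X_2] = ((0.8)·(-3) + (-2.2)·(0) + (0.8)·(2) + (0.8)·(-2) + (-0.2)·(3)) / 4 = -3/4 = -0.75
  S[X_2,X_2] = ((-3)·(-3) + (0)·(0) + (2)·(2) + (-2)·(-2) + (3)·(3)) / 4 = 26/4 = 6.5
  S = [[1.7, -0.75],
 [-0.75, 6.5]].

Step 3 — invert S. det(S) = 1.7·6.5 - (-0.75)² = 10.4875.
  S^{-1} = (1/det) · [[d, -b], [-b, a]] = [[0.6198, 0.0715],
 [0.0715, 0.1621]].

Step 4 — quadratic form (x̄ - mu_0)^T · S^{-1} · (x̄ - mu_0):
  S^{-1} · (x̄ - mu_0) = (-0.0906, -0.472),
  (x̄ - mu_0)^T · [...] = (0.2)·(-0.0906) + (-3)·(-0.472) = 1.3979.

Step 5 — scale by n: T² = 5 · 1.3979 = 6.9893.

T² ≈ 6.9893


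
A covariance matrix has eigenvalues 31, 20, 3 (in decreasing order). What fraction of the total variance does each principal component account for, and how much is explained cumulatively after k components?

Step 1 — total variance = trace(Sigma) = Σ λ_i = 31 + 20 + 3 = 54.

Step 2 — fraction explained by component i = λ_i / Σ λ:
  PC1: 31/54 = 0.5741
  PC2: 20/54 = 0.3704
  PC3: 3/54 = 0.0556

Step 3 — cumulative fraction after k components = (λ_1 + ... + λ_k) / Σ λ:
  k = 1: 31/54 = 0.5741
  k = 2: (31 + 20)/54 = 51/54 = 0.9444
  k = 3: (31 + 20 + 3)/54 = 54/54 = 1

Summary (fraction, with percent):

explained: PC1 0.5741 (57.41%), PC2 0.3704 (37.04%), PC3 0.0556 (5.56%);  cumulative: 0.5741, 0.9444, 1


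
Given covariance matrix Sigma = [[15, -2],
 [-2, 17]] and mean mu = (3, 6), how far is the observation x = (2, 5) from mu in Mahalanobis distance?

Step 1 — centre the observation: (x - mu) = (-1, -1).

Step 2 — invert Sigma. det(Sigma) = 15·17 - (-2)² = 251.
  Sigma^{-1} = (1/det) · [[d, -b], [-b, a]] = [[0.0677, 0.008],
 [0.008, 0.0598]].

Step 3 — form the quadratic (x - mu)^T · Sigma^{-1} · (x - mu):
  Sigma^{-1} · (x - mu) = (-0.0757, -0.0677).
  (x - mu)^T · [Sigma^{-1} · (x - mu)] = (-1)·(-0.0757) + (-1)·(-0.0677) = 0.1434.

Step 4 — take square root: d = √(0.1434) ≈ 0.3787.

d(x, mu) = √(0.1434) ≈ 0.3787


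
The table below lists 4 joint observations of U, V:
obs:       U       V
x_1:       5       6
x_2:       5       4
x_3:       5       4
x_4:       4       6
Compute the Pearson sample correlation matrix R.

Step 1 — column means:
  mean(U) = (5 + 5 + 5 + 4) / 4 = 19/4 = 4.75
  mean(V) = (6 + 4 + 4 + 6) / 4 = 20/4 = 5

Step 2 — sample variances and covariances s[i,j] = (1/(n-1)) · Σ_k (x_{k,i} - mean_i) · (x_{k,j} - mean_j), with n-1 = 3:
  s[U,U] = ((0.25)·(0.25) + (0.25)·(0.25) + (0.25)·(0.25) + (-0.75)·(-0.75)) / 3 = 0.75/3 = 0.25
  s[U,V] = ((0.25)·(1) + (0.25)·(-1) + (0.25)·(-1) + (-0.75)·(1)) / 3 = -1/3 = -0.3333
  s[V,V] = ((1)·(1) + (-1)·(-1) + (-1)·(-1) + (1)·(1)) / 3 = 4/3 = 1.3333
  Sample standard deviations s_i = √(s[i,i]):
  s(U) = √(0.25) = 0.5
  s(V) = √(1.3333) = 1.1547

Step 3 — r_{ij} = s_{ij} / (s_i · s_j):
  r[U,U] = 1 (diagonal).
  r[U,V] = -0.3333 / (0.5 · 1.1547) = -0.3333 / 0.5774 = -0.5774
  r[V,V] = 1 (diagonal).

R is symmetric with unit diagonal. Assembling:

R = [[1, -0.5774],
 [-0.5774, 1]]


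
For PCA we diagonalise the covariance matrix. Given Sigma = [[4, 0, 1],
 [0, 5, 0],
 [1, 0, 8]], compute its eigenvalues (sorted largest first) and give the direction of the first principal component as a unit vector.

Step 1 — characteristic polynomial p(λ) = det(λI - Sigma) = λ³ - tr·λ² + c_1·λ - det, where tr = trace, c_1 = sum of the principal 2×2 minors, det = det(Sigma):
  tr = 4 + 5 + 8 = 17,
  c_1 = (4·5 - (0)²) + (4·8 - (1)²) + (5·8 - (0)²) = 20 + 31 + 40 = 91,
  det = 4·(5·8 - (0)²) - (0)·((0)·8 - (0)·(1)) + (1)·((0)·(0) - 5·(1)) = 4·(40) - (0)·(0) + (1)·(-5) = 155.
  So p(λ) = λ³ - 17λ² + 91λ - 155.
Step 2 — look for an integer root (rational root theorem: any rational root is an integer divisor of 155). Testing λ = 5:
  p(5) = 125 - 425 + 455 - 155 = 0  ✓
  Dividing out (λ - 5): p(λ) = (λ - 5)(λ² - 12λ + 31).
Step 3 — remaining eigenvalues from the quadratic λ² - 12λ + 31 = 0:
  Δ = 12² - 4·31 = 144 - 124 = 20,  λ = (12 ± √20)/2 = (12 ± 4.4721)/2 ≈ 8.2361 or 3.7639.
  Sorted: λ_1 = 8.2361,  λ_2 = 5,  λ_3 = 3.7639  (check: sum = 17 = tr ✓).

Step 4 — unit eigenvector for λ_1 ≈ 8.2361: v spans the null space of (Sigma - λ_1 I), whose rows are
  r_1 = (-4.2361, 0, 1),  r_2 = (0, -3.2361, 0),  r_3 = (1, 0, -0.2361).
  v is orthogonal to every row, so take v ∝ r_1 × r_2 = ((0)·(0) - (1)·(-3.2361), (1)·(0) - (-4.2361)·(0), (-4.2361)·(-3.2361) - (0)·(0)) ≈ (3.2361, 0, 13.7082).
  Let u = (3.2361, 0, 13.7082).
  ||u|| = √((3.2361)² + (0)² + (13.7082)²) = √(198.387) ≈ 14.085,  v_1 = u/||u|| ≈ (0.2298, 0, 0.9732) (||v_1|| = 1).

λ_1 = 8.2361,  λ_2 = 5,  λ_3 = 3.7639;  v_1 ≈ (0.2298, 0, 0.9732)


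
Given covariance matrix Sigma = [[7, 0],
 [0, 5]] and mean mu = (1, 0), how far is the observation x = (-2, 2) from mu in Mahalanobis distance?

Step 1 — centre the observation: (x - mu) = (-3, 2).

Step 2 — invert Sigma. det(Sigma) = 7·5 - (0)² = 35.
  Sigma^{-1} = (1/det) · [[d, -b], [-b, a]] = [[0.1429, 0],
 [0, 0.2]].

Step 3 — form the quadratic (x - mu)^T · Sigma^{-1} · (x - mu):
  Sigma^{-1} · (x - mu) = (-0.4286, 0.4).
  (x - mu)^T · [Sigma^{-1} · (x - mu)] = (-3)·(-0.4286) + (2)·(0.4) = 2.0857.

Step 4 — take square root: d = √(2.0857) ≈ 1.4442.

d(x, mu) = √(2.0857) ≈ 1.4442


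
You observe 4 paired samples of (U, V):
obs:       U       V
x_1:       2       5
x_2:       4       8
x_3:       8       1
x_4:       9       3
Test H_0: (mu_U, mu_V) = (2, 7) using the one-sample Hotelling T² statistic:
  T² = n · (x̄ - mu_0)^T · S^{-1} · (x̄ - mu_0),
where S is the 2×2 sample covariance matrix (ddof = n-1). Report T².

Step 1 — sample mean vector:
  mean(U) = (2 + 4 + 8 + 9) / 4 = 23/4 = 5.75
  mean(V) = (5 + 8 + 1 + 3) / 4 = 17/4 = 4.25
  x̄ = (5.75, 4.25),  deviation x̄ - mu_0 = (5.75, 4.25) - (2, 7) = (3.75, -2.75).

Step 2 — sample covariance matrix, S[i,j] = (1/(n-1)) · Σ_k (x_{k,i} - mean_i) · (x_{k,j} - mean_j), divisor n-1 = 3:
  S[U,U] = ((-3.75)·(-3.75) + (-1.75)·(-1.75) + (2.25)·(2.25) + (3.25)·(3.25)) / 3 = 32.75/3 = 10.9167
  S[U,V] = ((-3.75)·(0.75) + (-1.75)·(3.75) + (2.25)·(-3.25) + (3.25)·(-1.25)) / 3 = -20.75/3 = -6.9167
  S[V,V] = ((0.75)·(0.75) + (3.75)·(3.75) + (-3.25)·(-3.25) + (-1.25)·(-1.25)) / 3 = 26.75/3 = 8.9167
  S = [[10.9167, -6.9167],
 [-6.9167, 8.9167]].

Step 3 — invert S. det(S) = 10.9167·8.9167 - (-6.9167)² = 49.5.
  S^{-1} = (1/det) · [[d, -b], [-b, a]] = [[0.1801, 0.1397],
 [0.1397, 0.2205]].

Step 4 — quadratic form (x̄ - mu_0)^T · S^{-1} · (x̄ - mu_0):
  S^{-1} · (x̄ - mu_0) = (0.2912, -0.0825),
  (x̄ - mu_0)^T · [...] = (3.75)·(0.2912) + (-2.75)·(-0.0825) = 1.319.

Step 5 — scale by n: T² = 4 · 1.319 = 5.2761.

T² ≈ 5.2761


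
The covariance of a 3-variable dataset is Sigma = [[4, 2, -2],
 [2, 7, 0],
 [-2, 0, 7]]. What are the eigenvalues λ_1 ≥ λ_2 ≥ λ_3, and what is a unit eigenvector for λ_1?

Step 1 — characteristic polynomial p(λ) = det(λI - Sigma) = λ³ - tr·λ² + c_1·λ - det, where tr = trace, c_1 = sum of the principal 2×2 minors, det = det(Sigma):
  tr = 4 + 7 + 7 = 18,
  c_1 = (4·7 - (2)²) + (4·7 - (-2)²) + (7·7 - (0)²) = 24 + 24 + 49 = 97,
  det = 4·(7·7 - (0)²) - (2)·((2)·7 - (0)·(-2)) + (-2)·((2)·(0) - 7·(-2)) = 4·(49) - (2)·(14) + (-2)·(14) = 140.
  So p(λ) = λ³ - 18λ² + 97λ - 140.
Step 2 — look for an integer root (rational root theorem: any rational root is an integer divisor of 140). Testing λ = 7:
  p(7) = 343 - 882 + 679 - 140 = 0  ✓
  Dividing out (λ - 7): p(λ) = (λ - 7)(λ² - 11λ + 20).
Step 3 — remaining eigenvalues from the quadratic λ² - 11λ + 20 = 0:
  Δ = 11² - 4·20 = 121 - 80 = 41,  λ = (11 ± √41)/2 = (11 ± 6.4031)/2 ≈ 8.7016 or 2.2984.
  Sorted: λ_1 = 8.7016,  λ_2 = 7,  λ_3 = 2.2984  (check: sum = 18 = tr ✓).

Step 4 — unit eigenvector for λ_1 ≈ 8.7016: v spans the null space of (Sigma - λ_1 I), whose rows are
  r_1 = (-4.7016, 2, -2),  r_2 = (2, -1.7016, 0),  r_3 = (-2, 0, -1.7016).
  v is orthogonal to every row, so take v ∝ r_1 × r_2 = ((2)·(0) - (-2)·(-1.7016), (-2)·(2) - (-4.7016)·(0), (-4.7016)·(-1.7016) - (2)·(2)) ≈ (-3.4031, -4, 4).
  Rescale (multiply by -1 so the first nonzero entry is positive): u = (3.4031, 4, -4).
  ||u|| = √((3.4031)² + (4)² + (-4)²) = √(43.5813) ≈ 6.6016,  v_1 = u/||u|| ≈ (0.5155, 0.6059, -0.6059) (||v_1|| = 1).

λ_1 = 8.7016,  λ_2 = 7,  λ_3 = 2.2984;  v_1 ≈ (0.5155, 0.6059, -0.6059)


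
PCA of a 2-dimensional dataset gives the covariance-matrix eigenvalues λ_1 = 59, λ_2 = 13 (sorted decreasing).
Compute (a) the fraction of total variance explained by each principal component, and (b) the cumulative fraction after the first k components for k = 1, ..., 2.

Step 1 — total variance = trace(Sigma) = Σ λ_i = 59 + 13 = 72.

Step 2 — fraction explained by component i = λ_i / Σ λ:
  PC1: 59/72 = 0.8194
  PC2: 13/72 = 0.1806

Step 3 — cumulative fraction after k components = (λ_1 + ... + λ_k) / Σ λ:
  k = 1: 59/72 = 0.8194
  k = 2: (59 + 13)/72 = 72/72 = 1

Summary (fraction, with percent):

explained: PC1 0.8194 (81.94%), PC2 0.1806 (18.06%);  cumulative: 0.8194, 1


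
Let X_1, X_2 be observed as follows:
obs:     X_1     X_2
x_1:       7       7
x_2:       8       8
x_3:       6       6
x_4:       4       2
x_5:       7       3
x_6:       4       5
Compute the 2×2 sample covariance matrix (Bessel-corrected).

Step 1 — column means:
  mean(X_1) = (7 + 8 + 6 + 4 + 7 + 4) / 6 = 36/6 = 6
  mean(X_2) = (7 + 8 + 6 + 2 + 3 + 5) / 6 = 31/6 = 5.1667

Step 2 — sample covariance S[i,j] = (1/(n-1)) · Σ_k (x_{k,i} - mean_i) · (x_{k,j} - mean_j), with n-1 = 5.
  S[X_1,X_1] = ((1)·(1) + (2)·(2) + (0)·(0) + (-2)·(-2) + (1)·(1) + (-2)·(-2)) / 5 = 14/5 = 2.8
  S[X_1,X_2] = ((1)·(1.8333) + (2)·(2.8333) + (0)·(0.8333) + (-2)·(-3.1667) + (1)·(-2.1667) + (-2)·(-0.1667)) / 5 = 12/5 = 2.4
  S[X_2,X_2] = ((1.8333)·(1.8333) + (2.8333)·(2.8333) + (0.8333)·(0.8333) + (-3.1667)·(-3.1667) + (-2.1667)·(-2.1667) + (-0.1667)·(-0.1667)) / 5 = 26.8333/5 = 5.3667

S is symmetric (S[j,i] = S[i,j]). Assembling:

S = [[2.8, 2.4],
 [2.4, 5.3667]]


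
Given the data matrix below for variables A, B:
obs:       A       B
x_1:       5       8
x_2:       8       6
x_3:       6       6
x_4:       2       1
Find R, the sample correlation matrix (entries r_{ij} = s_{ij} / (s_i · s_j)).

Step 1 — column means:
  mean(A) = (5 + 8 + 6 + 2) / 4 = 21/4 = 5.25
  mean(B) = (8 + 6 + 6 + 1) / 4 = 21/4 = 5.25

Step 2 — sample variances and covariances s[i,j] = (1/(n-1)) · Σ_k (x_{k,i} - mean_i) · (x_{k,j} - mean_j), with n-1 = 3:
  s[A,A] = ((-0.25)·(-0.25) + (2.75)·(2.75) + (0.75)·(0.75) + (-3.25)·(-3.25)) / 3 = 18.75/3 = 6.25
  s[A,B] = ((-0.25)·(2.75) + (2.75)·(0.75) + (0.75)·(0.75) + (-3.25)·(-4.25)) / 3 = 15.75/3 = 5.25
  s[B,B] = ((2.75)·(2.75) + (0.75)·(0.75) + (0.75)·(0.75) + (-4.25)·(-4.25)) / 3 = 26.75/3 = 8.9167
  Sample standard deviations s_i = √(s[i,i]):
  s(A) = √(6.25) = 2.5
  s(B) = √(8.9167) = 2.9861

Step 3 — r_{ij} = s_{ij} / (s_i · s_j):
  r[A,A] = 1 (diagonal).
  r[A,B] = 5.25 / (2.5 · 2.9861) = 5.25 / 7.4652 = 0.7033
  r[B,B] = 1 (diagonal).

R is symmetric with unit diagonal. Assembling:

R = [[1, 0.7033],
 [0.7033, 1]]


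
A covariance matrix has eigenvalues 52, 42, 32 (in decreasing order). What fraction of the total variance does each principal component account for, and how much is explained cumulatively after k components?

Step 1 — total variance = trace(Sigma) = Σ λ_i = 52 + 42 + 32 = 126.

Step 2 — fraction explained by component i = λ_i / Σ λ:
  PC1: 52/126 = 0.4127
  PC2: 42/126 = 0.3333
  PC3: 32/126 = 0.254

Step 3 — cumulative fraction after k components = (λ_1 + ... + λ_k) / Σ λ:
  k = 1: 52/126 = 0.4127
  k = 2: (52 + 42)/126 = 94/126 = 0.746
  k = 3: (52 + 42 + 32)/126 = 126/126 = 1

Summary (fraction, with percent):

explained: PC1 0.4127 (41.27%), PC2 0.3333 (33.33%), PC3 0.254 (25.4%);  cumulative: 0.4127, 0.746, 1


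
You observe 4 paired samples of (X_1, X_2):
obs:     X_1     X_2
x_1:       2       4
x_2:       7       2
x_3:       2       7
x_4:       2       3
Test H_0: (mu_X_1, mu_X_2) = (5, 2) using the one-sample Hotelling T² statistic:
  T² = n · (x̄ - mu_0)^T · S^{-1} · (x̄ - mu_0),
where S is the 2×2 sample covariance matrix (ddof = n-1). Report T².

Step 1 — sample mean vector:
  mean(X_1) = (2 + 7 + 2 + 2) / 4 = 13/4 = 3.25
  mean(X_2) = (4 + 2 + 7 + 3) / 4 = 16/4 = 4
  x̄ = (3.25, 4),  deviation x̄ - mu_0 = (3.25, 4) - (5, 2) = (-1.75, 2).

Step 2 — sample covariance matrix, S[i,j] = (1/(n-1)) · Σ_k (x_{k,i} - mean_i) · (x_{k,j} - mean_j), divisor n-1 = 3:
  S[X_1,X_1] = ((-1.25)·(-1.25) + (3.75)·(3.75) + (-1.25)·(-1.25) + (-1.25)·(-1.25)) / 3 = 18.75/3 = 6.25
  S[X_1,X_2] = ((-1.25)·(0) + (3.75)·(-2) + (-1.25)·(3) + (-1.25)·(-1)) / 3 = -10/3 = -3.3333
  S[X_2,X_2] = ((0)·(0) + (-2)·(-2) + (3)·(3) + (-1)·(-1)) / 3 = 14/3 = 4.6667
  S = [[6.25, -3.3333],
 [-3.3333, 4.6667]].

Step 3 — invert S. det(S) = 6.25·4.6667 - (-3.3333)² = 18.0556.
  S^{-1} = (1/det) · [[d, -b], [-b, a]] = [[0.2585, 0.1846],
 [0.1846, 0.3462]].

Step 4 — quadratic form (x̄ - mu_0)^T · S^{-1} · (x̄ - mu_0):
  S^{-1} · (x̄ - mu_0) = (-0.0831, 0.3692),
  (x̄ - mu_0)^T · [...] = (-1.75)·(-0.0831) + (2)·(0.3692) = 0.8838.

Step 5 — scale by n: T² = 4 · 0.8838 = 3.5354.

T² ≈ 3.5354


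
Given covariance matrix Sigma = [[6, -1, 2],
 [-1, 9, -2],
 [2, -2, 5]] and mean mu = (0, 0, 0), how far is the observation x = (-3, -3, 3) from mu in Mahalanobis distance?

Step 1 — centre the observation: (x - mu) = (-3, -3, 3).

Step 2 — invert Sigma (cofactor / det for 3×3, or solve directly):
  Sigma^{-1} = [[0.1925, 0.0047, -0.0751],
 [0.0047, 0.1221, 0.0469],
 [-0.0751, 0.0469, 0.2488]].

Step 3 — form the quadratic (x - mu)^T · Sigma^{-1} · (x - mu):
  Sigma^{-1} · (x - mu) = (-0.8169, -0.2394, 0.831).
  (x - mu)^T · [Sigma^{-1} · (x - mu)] = (-3)·(-0.8169) + (-3)·(-0.2394) + (3)·(0.831) = 5.662.

Step 4 — take square root: d = √(5.662) ≈ 2.3795.

d(x, mu) = √(5.662) ≈ 2.3795


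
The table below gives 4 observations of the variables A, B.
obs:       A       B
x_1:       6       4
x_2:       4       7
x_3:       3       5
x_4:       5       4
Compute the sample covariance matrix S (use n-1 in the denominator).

Step 1 — column means:
  mean(A) = (6 + 4 + 3 + 5) / 4 = 18/4 = 4.5
  mean(B) = (4 + 7 + 5 + 4) / 4 = 20/4 = 5

Step 2 — sample covariance S[i,j] = (1/(n-1)) · Σ_k (x_{k,i} - mean_i) · (x_{k,j} - mean_j), with n-1 = 3.
  S[A,A] = ((1.5)·(1.5) + (-0.5)·(-0.5) + (-1.5)·(-1.5) + (0.5)·(0.5)) / 3 = 5/3 = 1.6667
  S[A,B] = ((1.5)·(-1) + (-0.5)·(2) + (-1.5)·(0) + (0.5)·(-1)) / 3 = -3/3 = -1
  S[B,B] = ((-1)·(-1) + (2)·(2) + (0)·(0) + (-1)·(-1)) / 3 = 6/3 = 2

S is symmetric (S[j,i] = S[i,j]). Assembling:

S = [[1.6667, -1],
 [-1, 2]]


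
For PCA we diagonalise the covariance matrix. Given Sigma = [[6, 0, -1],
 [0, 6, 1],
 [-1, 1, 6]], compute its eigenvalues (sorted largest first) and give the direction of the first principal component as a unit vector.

Step 1 — characteristic polynomial p(λ) = det(λI - Sigma) = λ³ - tr·λ² + c_1·λ - det, where tr = trace, c_1 = sum of the principal 2×2 minors, det = det(Sigma):
  tr = 6 + 6 + 6 = 18,
  c_1 = (6·6 - (0)²) + (6·6 - (-1)²) + (6·6 - (1)²) = 36 + 35 + 35 = 106,
  det = 6·(6·6 - (1)²) - (0)·((0)·6 - (1)·(-1)) + (-1)·((0)·(1) - 6·(-1)) = 6·(35) - (0)·(1) + (-1)·(6) = 204.
  So p(λ) = λ³ - 18λ² + 106λ - 204.
Step 2 — look for an integer root (rational root theorem: any rational root is an integer divisor of 204). Testing λ = 6:
  p(6) = 216 - 648 + 636 - 204 = 0  ✓
  Dividing out (λ - 6): p(λ) = (λ - 6)(λ² - 12λ + 34).
Step 3 — remaining eigenvalues from the quadratic λ² - 12λ + 34 = 0:
  Δ = 12² - 4·34 = 144 - 136 = 8,  λ = (12 ± √8)/2 = (12 ± 2.8284)/2 ≈ 7.4142 or 4.5858.
  Sorted: λ_1 = 7.4142,  λ_2 = 6,  λ_3 = 4.5858  (check: sum = 18 = tr ✓).

Step 4 — unit eigenvector for λ_1 ≈ 7.4142: v spans the null space of (Sigma - λ_1 I), whose rows are
  r_1 = (-1.4142, 0, -1),  r_2 = (0, -1.4142, 1),  r_3 = (-1, 1, -1.4142).
  v is orthogonal to every row, so take v ∝ r_1 × r_2 = ((0)·(1) - (-1)·(-1.4142), (-1)·(0) - (-1.4142)·(1), (-1.4142)·(-1.4142) - (0)·(0)) ≈ (-1.4142, 1.4142, 2).
  Rescale (multiply by -1 so the first nonzero entry is positive): u = (1.4142, -1.4142, -2).
  ||u|| = √((1.4142)² + (-1.4142)² + (-2)²) = √(8) ≈ 2.8284,  v_1 = u/||u|| ≈ (0.5, -0.5, -0.7071) (||v_1|| = 1).

λ_1 = 7.4142,  λ_2 = 6,  λ_3 = 4.5858;  v_1 ≈ (0.5, -0.5, -0.7071)


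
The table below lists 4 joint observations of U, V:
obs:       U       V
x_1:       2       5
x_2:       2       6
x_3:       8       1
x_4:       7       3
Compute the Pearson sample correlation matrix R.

Step 1 — column means:
  mean(U) = (2 + 2 + 8 + 7) / 4 = 19/4 = 4.75
  mean(V) = (5 + 6 + 1 + 3) / 4 = 15/4 = 3.75

Step 2 — sample variances and covariances s[i,j] = (1/(n-1)) · Σ_k (x_{k,i} - mean_i) · (x_{k,j} - mean_j), with n-1 = 3:
  s[U,U] = ((-2.75)·(-2.75) + (-2.75)·(-2.75) + (3.25)·(3.25) + (2.25)·(2.25)) / 3 = 30.75/3 = 10.25
  s[U,V] = ((-2.75)·(1.25) + (-2.75)·(2.25) + (3.25)·(-2.75) + (2.25)·(-0.75)) / 3 = -20.25/3 = -6.75
  s[V,V] = ((1.25)·(1.25) + (2.25)·(2.25) + (-2.75)·(-2.75) + (-0.75)·(-0.75)) / 3 = 14.75/3 = 4.9167
  Sample standard deviations s_i = √(s[i,i]):
  s(U) = √(10.25) = 3.2016
  s(V) = √(4.9167) = 2.2174

Step 3 — r_{ij} = s_{ij} / (s_i · s_j):
  r[U,U] = 1 (diagonal).
  r[U,V] = -6.75 / (3.2016 · 2.2174) = -6.75 / 7.099 = -0.9508
  r[V,V] = 1 (diagonal).

R is symmetric with unit diagonal. Assembling:

R = [[1, -0.9508],
 [-0.9508, 1]]


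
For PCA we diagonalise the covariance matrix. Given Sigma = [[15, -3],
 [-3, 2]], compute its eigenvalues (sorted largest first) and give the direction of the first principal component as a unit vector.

Step 1 — characteristic polynomial of 2×2 Sigma:
  det(Sigma - λI) = λ² - trace · λ + det = 0.
  trace = 15 + 2 = 17, det = 15·2 - (-3)² = 21.
Step 2 — discriminant:
  Δ = trace² - 4·det = 289 - 84 = 205.
Step 3 — eigenvalues:
  λ = (trace ± √Δ)/2 = (17 ± 14.3178)/2,
  λ_1 = 15.6589,  λ_2 = 1.3411.

Step 4 — unit eigenvector for λ_1: solve (Sigma - λ_1 I)v = 0. First row:
  (15 - 15.6589)·v_x + (-3)·v_y = 0, i.e. (-0.6589)·v_x + (-3)·v_y = 0,
  so v ∝ (b, λ_1 - a) = (-3, 0.6589); multiply by -1 so the first entry is positive: u = (3, -0.6589).
  ||u|| = √((3)² + (-0.6589)²) = √(9.4342) ≈ 3.0715,
  v_1 = u/||u|| ≈ (0.9767, -0.2145) (||v_1|| = 1).

λ_1 = 15.6589,  λ_2 = 1.3411;  v_1 ≈ (0.9767, -0.2145)


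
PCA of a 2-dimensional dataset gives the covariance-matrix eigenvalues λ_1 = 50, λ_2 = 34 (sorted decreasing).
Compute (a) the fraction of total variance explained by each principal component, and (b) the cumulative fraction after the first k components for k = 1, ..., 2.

Step 1 — total variance = trace(Sigma) = Σ λ_i = 50 + 34 = 84.

Step 2 — fraction explained by component i = λ_i / Σ λ:
  PC1: 50/84 = 0.5952
  PC2: 34/84 = 0.4048

Step 3 — cumulative fraction after k components = (λ_1 + ... + λ_k) / Σ λ:
  k = 1: 50/84 = 0.5952
  k = 2: (50 + 34)/84 = 84/84 = 1

Summary (fraction, with percent):

explained: PC1 0.5952 (59.52%), PC2 0.4048 (40.48%);  cumulative: 0.5952, 1


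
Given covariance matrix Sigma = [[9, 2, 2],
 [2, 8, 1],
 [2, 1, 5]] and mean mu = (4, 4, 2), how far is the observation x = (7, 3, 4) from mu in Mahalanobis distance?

Step 1 — centre the observation: (x - mu) = (3, -1, 2).

Step 2 — invert Sigma (cofactor / det for 3×3, or solve directly):
  Sigma^{-1} = [[0.127, -0.0261, -0.0456],
 [-0.0261, 0.1336, -0.0163],
 [-0.0456, -0.0163, 0.2215]].

Step 3 — form the quadratic (x - mu)^T · Sigma^{-1} · (x - mu):
  Sigma^{-1} · (x - mu) = (0.316, -0.2443, 0.3225).
  (x - mu)^T · [Sigma^{-1} · (x - mu)] = (3)·(0.316) + (-1)·(-0.2443) + (2)·(0.3225) = 1.8371.

Step 4 — take square root: d = √(1.8371) ≈ 1.3554.

d(x, mu) = √(1.8371) ≈ 1.3554


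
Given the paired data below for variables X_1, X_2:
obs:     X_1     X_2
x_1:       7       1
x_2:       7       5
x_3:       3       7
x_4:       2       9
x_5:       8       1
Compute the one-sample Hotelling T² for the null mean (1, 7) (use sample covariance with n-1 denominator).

Step 1 — sample mean vector:
  mean(X_1) = (7 + 7 + 3 + 2 + 8) / 5 = 27/5 = 5.4
  mean(X_2) = (1 + 5 + 7 + 9 + 1) / 5 = 23/5 = 4.6
  x̄ = (5.4, 4.6),  deviation x̄ - mu_0 = (5.4, 4.6) - (1, 7) = (4.4, -2.4).

Step 2 — sample covariance matrix, S[i,j] = (1/(n-1)) · Σ_k (x_{k,i} - mean_i) · (x_{k,j} - mean_j), divisor n-1 = 4:
  S[X_1,X_1] = ((1.6)·(1.6) + (1.6)·(1.6) + (-2.4)·(-2.4) + (-3.4)·(-3.4) + (2.6)·(2.6)) / 4 = 29.2/4 = 7.3
  S[X_1,X_2] = ((1.6)·(-3.6) + (1.6)·(0.4) + (-2.4)·(2.4) + (-3.4)·(4.4) + (2.6)·(-3.6)) / 4 = -35.2/4 = -8.8
  S[X_2,X_2] = ((-3.6)·(-3.6) + (0.4)·(0.4) + (2.4)·(2.4) + (4.4)·(4.4) + (-3.6)·(-3.6)) / 4 = 51.2/4 = 12.8
  S = [[7.3, -8.8],
 [-8.8, 12.8]].

Step 3 — invert S. det(S) = 7.3·12.8 - (-8.8)² = 16.
  S^{-1} = (1/det) · [[d, -b], [-b, a]] = [[0.8, 0.55],
 [0.55, 0.4563]].

Step 4 — quadratic form (x̄ - mu_0)^T · S^{-1} · (x̄ - mu_0):
  S^{-1} · (x̄ - mu_0) = (2.2, 1.325),
  (x̄ - mu_0)^T · [...] = (4.4)·(2.2) + (-2.4)·(1.325) = 6.5.

Step 5 — scale by n: T² = 5 · 6.5 = 32.5.

T² ≈ 32.5


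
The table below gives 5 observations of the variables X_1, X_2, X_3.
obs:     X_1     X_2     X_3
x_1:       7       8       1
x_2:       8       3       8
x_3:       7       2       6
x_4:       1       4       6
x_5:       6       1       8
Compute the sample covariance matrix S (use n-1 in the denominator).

Step 1 — column means:
  mean(X_1) = (7 + 8 + 7 + 1 + 6) / 5 = 29/5 = 5.8
  mean(X_2) = (8 + 3 + 2 + 4 + 1) / 5 = 18/5 = 3.6
  mean(X_3) = (1 + 8 + 6 + 6 + 8) / 5 = 29/5 = 5.8

Step 2 — sample covariance S[i,j] = (1/(n-1)) · Σ_k (x_{k,i} - mean_i) · (x_{k,j} - mean_j), with n-1 = 4.
  S[X_1,X_1] = ((1.2)·(1.2) + (2.2)·(2.2) + (1.2)·(1.2) + (-4.8)·(-4.8) + (0.2)·(0.2)) / 4 = 30.8/4 = 7.7
  S[X_1,X_2] = ((1.2)·(4.4) + (2.2)·(-0.6) + (1.2)·(-1.6) + (-4.8)·(0.4) + (0.2)·(-2.6)) / 4 = -0.4/4 = -0.1
  S[X_1,X_3] = ((1.2)·(-4.8) + (2.2)·(2.2) + (1.2)·(0.2) + (-4.8)·(0.2) + (0.2)·(2.2)) / 4 = -1.2/4 = -0.3
  S[X_2,X_2] = ((4.4)·(4.4) + (-0.6)·(-0.6) + (-1.6)·(-1.6) + (0.4)·(0.4) + (-2.6)·(-2.6)) / 4 = 29.2/4 = 7.3
  S[X_2,X_3] = ((4.4)·(-4.8) + (-0.6)·(2.2) + (-1.6)·(0.2) + (0.4)·(0.2) + (-2.6)·(2.2)) / 4 = -28.4/4 = -7.1
  S[X_3,X_3] = ((-4.8)·(-4.8) + (2.2)·(2.2) + (0.2)·(0.2) + (0.2)·(0.2) + (2.2)·(2.2)) / 4 = 32.8/4 = 8.2

S is symmetric (S[j,i] = S[i,j]). Assembling:

S = [[7.7, -0.1, -0.3],
 [-0.1, 7.3, -7.1],
 [-0.3, -7.1, 8.2]]


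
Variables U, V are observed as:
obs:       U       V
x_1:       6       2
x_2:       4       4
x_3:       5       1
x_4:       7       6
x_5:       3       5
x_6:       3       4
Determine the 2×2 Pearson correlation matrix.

Step 1 — column means:
  mean(U) = (6 + 4 + 5 + 7 + 3 + 3) / 6 = 28/6 = 4.6667
  mean(V) = (2 + 4 + 1 + 6 + 5 + 4) / 6 = 22/6 = 3.6667

Step 2 — sample variances and covariances s[i,j] = (1/(n-1)) · Σ_k (x_{k,i} - mean_i) · (x_{k,j} - mean_j), with n-1 = 5:
  s[U,U] = ((1.3333)·(1.3333) + (-0.6667)·(-0.6667) + (0.3333)·(0.3333) + (2.3333)·(2.3333) + (-1.6667)·(-1.6667) + (-1.6667)·(-1.6667)) / 5 = 13.3333/5 = 2.6667
  s[U,V] = ((1.3333)·(-1.6667) + (-0.6667)·(0.3333) + (0.3333)·(-2.6667) + (2.3333)·(2.3333) + (-1.6667)·(1.3333) + (-1.6667)·(0.3333)) / 5 = -0.6667/5 = -0.1333
  s[V,V] = ((-1.6667)·(-1.6667) + (0.3333)·(0.3333) + (-2.6667)·(-2.6667) + (2.3333)·(2.3333) + (1.3333)·(1.3333) + (0.3333)·(0.3333)) / 5 = 17.3333/5 = 3.4667
  Sample standard deviations s_i = √(s[i,i]):
  s(U) = √(2.6667) = 1.633
  s(V) = √(3.4667) = 1.8619

Step 3 — r_{ij} = s_{ij} / (s_i · s_j):
  r[U,U] = 1 (diagonal).
  r[U,V] = -0.1333 / (1.633 · 1.8619) = -0.1333 / 3.0405 = -0.0439
  r[V,V] = 1 (diagonal).

R is symmetric with unit diagonal. Assembling:

R = [[1, -0.0439],
 [-0.0439, 1]]


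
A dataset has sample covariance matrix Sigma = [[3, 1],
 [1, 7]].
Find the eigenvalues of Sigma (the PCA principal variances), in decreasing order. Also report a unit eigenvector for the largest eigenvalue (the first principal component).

Step 1 — characteristic polynomial of 2×2 Sigma:
  det(Sigma - λI) = λ² - trace · λ + det = 0.
  trace = 3 + 7 = 10, det = 3·7 - (1)² = 20.
Step 2 — discriminant:
  Δ = trace² - 4·det = 100 - 80 = 20.
Step 3 — eigenvalues:
  λ = (trace ± √Δ)/2 = (10 ± 4.4721)/2,
  λ_1 = 7.2361,  λ_2 = 2.7639.

Step 4 — unit eigenvector for λ_1: solve (Sigma - λ_1 I)v = 0. First row:
  (3 - 7.2361)·v_x + (1)·v_y = 0, i.e. (-4.2361)·v_x + (1)·v_y = 0,
  so v ∝ (b, λ_1 - a) = (1, 4.2361) = u.
  ||u|| = √((1)² + (4.2361)²) = √(18.9443) ≈ 4.3525,
  v_1 = u/||u|| ≈ (0.2298, 0.9732) (||v_1|| = 1).

λ_1 = 7.2361,  λ_2 = 2.7639;  v_1 ≈ (0.2298, 0.9732)


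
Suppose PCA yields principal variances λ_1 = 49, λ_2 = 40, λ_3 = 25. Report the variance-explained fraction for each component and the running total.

Step 1 — total variance = trace(Sigma) = Σ λ_i = 49 + 40 + 25 = 114.

Step 2 — fraction explained by component i = λ_i / Σ λ:
  PC1: 49/114 = 0.4298
  PC2: 40/114 = 0.3509
  PC3: 25/114 = 0.2193

Step 3 — cumulative fraction after k components = (λ_1 + ... + λ_k) / Σ λ:
  k = 1: 49/114 = 0.4298
  k = 2: (49 + 40)/114 = 89/114 = 0.7807
  k = 3: (49 + 40 + 25)/114 = 114/114 = 1

Summary (fraction, with percent):

explained: PC1 0.4298 (42.98%), PC2 0.3509 (35.09%), PC3 0.2193 (21.93%);  cumulative: 0.4298, 0.7807, 1


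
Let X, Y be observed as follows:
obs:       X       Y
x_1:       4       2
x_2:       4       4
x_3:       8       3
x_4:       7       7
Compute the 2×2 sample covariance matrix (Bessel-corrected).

Step 1 — column means:
  mean(X) = (4 + 4 + 8 + 7) / 4 = 23/4 = 5.75
  mean(Y) = (2 + 4 + 3 + 7) / 4 = 16/4 = 4

Step 2 — sample covariance S[i,j] = (1/(n-1)) · Σ_k (x_{k,i} - mean_i) · (x_{k,j} - mean_j), with n-1 = 3.
  S[X,X] = ((-1.75)·(-1.75) + (-1.75)·(-1.75) + (2.25)·(2.25) + (1.25)·(1.25)) / 3 = 12.75/3 = 4.25
  S[X,Y] = ((-1.75)·(-2) + (-1.75)·(0) + (2.25)·(-1) + (1.25)·(3)) / 3 = 5/3 = 1.6667
  S[Y,Y] = ((-2)·(-2) + (0)·(0) + (-1)·(-1) + (3)·(3)) / 3 = 14/3 = 4.6667

S is symmetric (S[j,i] = S[i,j]). Assembling:

S = [[4.25, 1.6667],
 [1.6667, 4.6667]]


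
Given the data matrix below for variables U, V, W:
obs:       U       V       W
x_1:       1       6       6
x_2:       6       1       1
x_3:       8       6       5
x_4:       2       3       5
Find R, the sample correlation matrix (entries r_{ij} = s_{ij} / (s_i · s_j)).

Step 1 — column means:
  mean(U) = (1 + 6 + 8 + 2) / 4 = 17/4 = 4.25
  mean(V) = (6 + 1 + 6 + 3) / 4 = 16/4 = 4
  mean(W) = (6 + 1 + 5 + 5) / 4 = 17/4 = 4.25

Step 2 — sample variances and covariances s[i,j] = (1/(n-1)) · Σ_k (x_{k,i} - mean_i) · (x_{k,j} - mean_j), with n-1 = 3:
  s[U,U] = ((-3.25)·(-3.25) + (1.75)·(1.75) + (3.75)·(3.75) + (-2.25)·(-2.25)) / 3 = 32.75/3 = 10.9167
  s[U,V] = ((-3.25)·(2) + (1.75)·(-3) + (3.75)·(2) + (-2.25)·(-1)) / 3 = -2/3 = -0.6667
  s[U,W] = ((-3.25)·(1.75) + (1.75)·(-3.25) + (3.75)·(0.75) + (-2.25)·(0.75)) / 3 = -10.25/3 = -3.4167
  s[V,V] = ((2)·(2) + (-3)·(-3) + (2)·(2) + (-1)·(-1)) / 3 = 18/3 = 6
  s[V,W] = ((2)·(1.75) + (-3)·(-3.25) + (2)·(0.75) + (-1)·(0.75)) / 3 = 14/3 = 4.6667
  s[W,W] = ((1.75)·(1.75) + (-3.25)·(-3.25) + (0.75)·(0.75) + (0.75)·(0.75)) / 3 = 14.75/3 = 4.9167
  Sample standard deviations s_i = √(s[i,i]):
  s(U) = √(10.9167) = 3.304
  s(V) = √(6) = 2.4495
  s(W) = √(4.9167) = 2.2174

Step 3 — r_{ij} = s_{ij} / (s_i · s_j):
  r[U,U] = 1 (diagonal).
  r[U,V] = -0.6667 / (3.304 · 2.4495) = -0.6667 / 8.0932 = -0.0824
  r[U,W] = -3.4167 / (3.304 · 2.2174) = -3.4167 / 7.3262 = -0.4664
  r[V,V] = 1 (diagonal).
  r[V,W] = 4.6667 / (2.4495 · 2.2174) = 4.6667 / 5.4314 = 0.8592
  r[W,W] = 1 (diagonal).

R is symmetric with unit diagonal. Assembling:

R = [[1, -0.0824, -0.4664],
 [-0.0824, 1, 0.8592],
 [-0.4664, 0.8592, 1]]


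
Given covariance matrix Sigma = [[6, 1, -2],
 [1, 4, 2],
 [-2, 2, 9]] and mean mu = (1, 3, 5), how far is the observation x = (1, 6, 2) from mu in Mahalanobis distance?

Step 1 — centre the observation: (x - mu) = (0, 3, -3).

Step 2 — invert Sigma (cofactor / det for 3×3, or solve directly):
  Sigma^{-1} = [[0.2013, -0.0818, 0.0629],
 [-0.0818, 0.3145, -0.0881],
 [0.0629, -0.0881, 0.1447]].

Step 3 — form the quadratic (x - mu)^T · Sigma^{-1} · (x - mu):
  Sigma^{-1} · (x - mu) = (-0.434, 1.2075, -0.6981).
  (x - mu)^T · [Sigma^{-1} · (x - mu)] = (0)·(-0.434) + (3)·(1.2075) + (-3)·(-0.6981) = 5.717.

Step 4 — take square root: d = √(5.717) ≈ 2.391.

d(x, mu) = √(5.717) ≈ 2.391


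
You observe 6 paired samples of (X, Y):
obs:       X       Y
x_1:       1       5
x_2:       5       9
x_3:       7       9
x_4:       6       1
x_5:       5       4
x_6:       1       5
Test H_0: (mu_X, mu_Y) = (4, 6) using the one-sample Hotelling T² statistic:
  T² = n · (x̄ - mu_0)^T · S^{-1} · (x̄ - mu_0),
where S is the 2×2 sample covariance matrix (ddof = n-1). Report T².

Step 1 — sample mean vector:
  mean(X) = (1 + 5 + 7 + 6 + 5 + 1) / 6 = 25/6 = 4.1667
  mean(Y) = (5 + 9 + 9 + 1 + 4 + 5) / 6 = 33/6 = 5.5
  x̄ = (4.1667, 5.5),  deviation x̄ - mu_0 = (4.1667, 5.5) - (4, 6) = (0.1667, -0.5).

Step 2 — sample covariance matrix, S[i,j] = (1/(n-1)) · Σ_k (x_{k,i} - mean_i) · (x_{k,j} - mean_j), divisor n-1 = 5:
  S[X,X] = ((-3.1667)·(-3.1667) + (0.8333)·(0.8333) + (2.8333)·(2.8333) + (1.8333)·(1.8333) + (0.8333)·(0.8333) + (-3.1667)·(-3.1667)) / 5 = 32.8333/5 = 6.5667
  S[X,Y] = ((-3.1667)·(-0.5) + (0.8333)·(3.5) + (2.8333)·(3.5) + (1.8333)·(-4.5) + (0.8333)·(-1.5) + (-3.1667)·(-0.5)) / 5 = 6.5/5 = 1.3
  S[Y,Y] = ((-0.5)·(-0.5) + (3.5)·(3.5) + (3.5)·(3.5) + (-4.5)·(-4.5) + (-1.5)·(-1.5) + (-0.5)·(-0.5)) / 5 = 47.5/5 = 9.5
  S = [[6.5667, 1.3],
 [1.3, 9.5]].

Step 3 — invert S. det(S) = 6.5667·9.5 - (1.3)² = 60.6933.
  S^{-1} = (1/det) · [[d, -b], [-b, a]] = [[0.1565, -0.0214],
 [-0.0214, 0.1082]].

Step 4 — quadratic form (x̄ - mu_0)^T · S^{-1} · (x̄ - mu_0):
  S^{-1} · (x̄ - mu_0) = (0.0368, -0.0577),
  (x̄ - mu_0)^T · [...] = (0.1667)·(0.0368) + (-0.5)·(-0.0577) = 0.035.

Step 5 — scale by n: T² = 6 · 0.035 = 0.2098.

T² ≈ 0.2098


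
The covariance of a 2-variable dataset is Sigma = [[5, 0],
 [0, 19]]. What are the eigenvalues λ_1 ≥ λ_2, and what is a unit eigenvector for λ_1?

Step 1 — characteristic polynomial of 2×2 Sigma:
  det(Sigma - λI) = λ² - trace · λ + det = 0.
  trace = 5 + 19 = 24, det = 5·19 - (0)² = 95.
Step 2 — discriminant:
  Δ = trace² - 4·det = 576 - 380 = 196.
Step 3 — eigenvalues:
  λ = (trace ± √Δ)/2 = (24 ± 14)/2,
  λ_1 = 19,  λ_2 = 5.

Step 4 — unit eigenvector for λ_1: Sigma is diagonal, so its eigenvectors are the coordinate axes. λ_1 = 19 is the diagonal entry on the second coordinate axis, hence
  v_1 = (0, 1) (||v_1|| = 1).

λ_1 = 19,  λ_2 = 5;  v_1 ≈ (0, 1)


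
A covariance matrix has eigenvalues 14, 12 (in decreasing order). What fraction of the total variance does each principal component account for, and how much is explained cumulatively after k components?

Step 1 — total variance = trace(Sigma) = Σ λ_i = 14 + 12 = 26.

Step 2 — fraction explained by component i = λ_i / Σ λ:
  PC1: 14/26 = 0.5385
  PC2: 12/26 = 0.4615

Step 3 — cumulative fraction after k components = (λ_1 + ... + λ_k) / Σ λ:
  k = 1: 14/26 = 0.5385
  k = 2: (14 + 12)/26 = 26/26 = 1

Summary (fraction, with percent):

explained: PC1 0.5385 (53.85%), PC2 0.4615 (46.15%);  cumulative: 0.5385, 1


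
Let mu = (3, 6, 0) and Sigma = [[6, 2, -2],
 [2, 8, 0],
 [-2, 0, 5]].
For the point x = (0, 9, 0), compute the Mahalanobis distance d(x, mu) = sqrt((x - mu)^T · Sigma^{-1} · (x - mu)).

Step 1 — centre the observation: (x - mu) = (-3, 3, 0).

Step 2 — invert Sigma (cofactor / det for 3×3, or solve directly):
  Sigma^{-1} = [[0.2128, -0.0532, 0.0851],
 [-0.0532, 0.1383, -0.0213],
 [0.0851, -0.0213, 0.234]].

Step 3 — form the quadratic (x - mu)^T · Sigma^{-1} · (x - mu):
  Sigma^{-1} · (x - mu) = (-0.7979, 0.5745, -0.3191).
  (x - mu)^T · [Sigma^{-1} · (x - mu)] = (-3)·(-0.7979) + (3)·(0.5745) + (0)·(-0.3191) = 4.117.

Step 4 — take square root: d = √(4.117) ≈ 2.029.

d(x, mu) = √(4.117) ≈ 2.029


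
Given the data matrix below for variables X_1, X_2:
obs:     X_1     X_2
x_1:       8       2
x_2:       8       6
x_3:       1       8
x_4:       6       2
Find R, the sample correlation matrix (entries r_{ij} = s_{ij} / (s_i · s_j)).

Step 1 — column means:
  mean(X_1) = (8 + 8 + 1 + 6) / 4 = 23/4 = 5.75
  mean(X_2) = (2 + 6 + 8 + 2) / 4 = 18/4 = 4.5

Step 2 — sample variances and covariances s[i,j] = (1/(n-1)) · Σ_k (x_{k,i} - mean_i) · (x_{k,j} - mean_j), with n-1 = 3:
  s[X_1,X_1] = ((2.25)·(2.25) + (2.25)·(2.25) + (-4.75)·(-4.75) + (0.25)·(0.25)) / 3 = 32.75/3 = 10.9167
  s[X_1,X_2] = ((2.25)·(-2.5) + (2.25)·(1.5) + (-4.75)·(3.5) + (0.25)·(-2.5)) / 3 = -19.5/3 = -6.5
  s[X_2,X_2] = ((-2.5)·(-2.5) + (1.5)·(1.5) + (3.5)·(3.5) + (-2.5)·(-2.5)) / 3 = 27/3 = 9
  Sample standard deviations s_i = √(s[i,i]):
  s(X_1) = √(10.9167) = 3.304
  s(X_2) = √(9) = 3

Step 3 — r_{ij} = s_{ij} / (s_i · s_j):
  r[X_1,X_1] = 1 (diagonal).
  r[X_1,X_2] = -6.5 / (3.304 · 3) = -6.5 / 9.9121 = -0.6558
  r[X_2,X_2] = 1 (diagonal).

R is symmetric with unit diagonal. Assembling:

R = [[1, -0.6558],
 [-0.6558, 1]]


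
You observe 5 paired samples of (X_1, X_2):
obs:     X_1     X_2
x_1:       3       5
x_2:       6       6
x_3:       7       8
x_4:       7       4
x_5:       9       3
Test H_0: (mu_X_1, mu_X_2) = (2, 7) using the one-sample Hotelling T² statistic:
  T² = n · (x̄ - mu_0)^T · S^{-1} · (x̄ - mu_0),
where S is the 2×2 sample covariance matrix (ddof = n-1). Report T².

Step 1 — sample mean vector:
  mean(X_1) = (3 + 6 + 7 + 7 + 9) / 5 = 32/5 = 6.4
  mean(X_2) = (5 + 6 + 8 + 4 + 3) / 5 = 26/5 = 5.2
  x̄ = (6.4, 5.2),  deviation x̄ - mu_0 = (6.4, 5.2) - (2, 7) = (4.4, -1.8).

Step 2 — sample covariance matrix, S[i,j] = (1/(n-1)) · Σ_k (x_{k,i} - mean_i) · (x_{k,j} - mean_j), divisor n-1 = 4:
  S[X_1,X_1] = ((-3.4)·(-3.4) + (-0.4)·(-0.4) + (0.6)·(0.6) + (0.6)·(0.6) + (2.6)·(2.6)) / 4 = 19.2/4 = 4.8
  S[X_1,X_2] = ((-3.4)·(-0.2) + (-0.4)·(0.8) + (0.6)·(2.8) + (0.6)·(-1.2) + (2.6)·(-2.2)) / 4 = -4.4/4 = -1.1
  S[X_2,X_2] = ((-0.2)·(-0.2) + (0.8)·(0.8) + (2.8)·(2.8) + (-1.2)·(-1.2) + (-2.2)·(-2.2)) / 4 = 14.8/4 = 3.7
  S = [[4.8, -1.1],
 [-1.1, 3.7]].

Step 3 — invert S. det(S) = 4.8·3.7 - (-1.1)² = 16.55.
  S^{-1} = (1/det) · [[d, -b], [-b, a]] = [[0.2236, 0.0665],
 [0.0665, 0.29]].

Step 4 — quadratic form (x̄ - mu_0)^T · S^{-1} · (x̄ - mu_0):
  S^{-1} · (x̄ - mu_0) = (0.864, -0.2296),
  (x̄ - mu_0)^T · [...] = (4.4)·(0.864) + (-1.8)·(-0.2296) = 4.2151.

Step 5 — scale by n: T² = 5 · 4.2151 = 21.0755.

T² ≈ 21.0755


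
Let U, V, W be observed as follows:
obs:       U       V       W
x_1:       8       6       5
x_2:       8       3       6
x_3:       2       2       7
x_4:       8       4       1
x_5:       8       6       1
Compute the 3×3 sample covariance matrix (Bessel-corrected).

Step 1 — column means:
  mean(U) = (8 + 8 + 2 + 8 + 8) / 5 = 34/5 = 6.8
  mean(V) = (6 + 3 + 2 + 4 + 6) / 5 = 21/5 = 4.2
  mean(W) = (5 + 6 + 7 + 1 + 1) / 5 = 20/5 = 4

Step 2 — sample covariance S[i,j] = (1/(n-1)) · Σ_k (x_{k,i} - mean_i) · (x_{k,j} - mean_j), with n-1 = 4.
  S[U,U] = ((1.2)·(1.2) + (1.2)·(1.2) + (-4.8)·(-4.8) + (1.2)·(1.2) + (1.2)·(1.2)) / 4 = 28.8/4 = 7.2
  S[U,V] = ((1.2)·(1.8) + (1.2)·(-1.2) + (-4.8)·(-2.2) + (1.2)·(-0.2) + (1.2)·(1.8)) / 4 = 13.2/4 = 3.3
  S[U,W] = ((1.2)·(1) + (1.2)·(2) + (-4.8)·(3) + (1.2)·(-3) + (1.2)·(-3)) / 4 = -18/4 = -4.5
  S[V,V] = ((1.8)·(1.8) + (-1.2)·(-1.2) + (-2.2)·(-2.2) + (-0.2)·(-0.2) + (1.8)·(1.8)) / 4 = 12.8/4 = 3.2
  S[V,W] = ((1.8)·(1) + (-1.2)·(2) + (-2.2)·(3) + (-0.2)·(-3) + (1.8)·(-3)) / 4 = -12/4 = -3
  S[W,W] = ((1)·(1) + (2)·(2) + (3)·(3) + (-3)·(-3) + (-3)·(-3)) / 4 = 32/4 = 8

S is symmetric (S[j,i] = S[i,j]). Assembling:

S = [[7.2, 3.3, -4.5],
 [3.3, 3.2, -3],
 [-4.5, -3, 8]]


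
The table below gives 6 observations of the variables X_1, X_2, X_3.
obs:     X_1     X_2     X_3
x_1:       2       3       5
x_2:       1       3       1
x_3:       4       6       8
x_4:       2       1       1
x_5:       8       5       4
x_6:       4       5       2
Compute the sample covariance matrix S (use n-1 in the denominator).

Step 1 — column means:
  mean(X_1) = (2 + 1 + 4 + 2 + 8 + 4) / 6 = 21/6 = 3.5
  mean(X_2) = (3 + 3 + 6 + 1 + 5 + 5) / 6 = 23/6 = 3.8333
  mean(X_3) = (5 + 1 + 8 + 1 + 4 + 2) / 6 = 21/6 = 3.5

Step 2 — sample covariance S[i,j] = (1/(n-1)) · Σ_k (x_{k,i} - mean_i) · (x_{k,j} - mean_j), with n-1 = 5.
  S[X_1,X_1] = ((-1.5)·(-1.5) + (-2.5)·(-2.5) + (0.5)·(0.5) + (-1.5)·(-1.5) + (4.5)·(4.5) + (0.5)·(0.5)) / 5 = 31.5/5 = 6.3
  S[X_1,X_2] = ((-1.5)·(-0.8333) + (-2.5)·(-0.8333) + (0.5)·(2.1667) + (-1.5)·(-2.8333) + (4.5)·(1.1667) + (0.5)·(1.1667)) / 5 = 14.5/5 = 2.9
  S[X_1,X_3] = ((-1.5)·(1.5) + (-2.5)·(-2.5) + (0.5)·(4.5) + (-1.5)·(-2.5) + (4.5)·(0.5) + (0.5)·(-1.5)) / 5 = 11.5/5 = 2.3
  S[X_2,X_2] = ((-0.8333)·(-0.8333) + (-0.8333)·(-0.8333) + (2.1667)·(2.1667) + (-2.8333)·(-2.8333) + (1.1667)·(1.1667) + (1.1667)·(1.1667)) / 5 = 16.8333/5 = 3.3667
  S[X_2,X_3] = ((-0.8333)·(1.5) + (-0.8333)·(-2.5) + (2.1667)·(4.5) + (-2.8333)·(-2.5) + (1.1667)·(0.5) + (1.1667)·(-1.5)) / 5 = 16.5/5 = 3.3
  S[X_3,X_3] = ((1.5)·(1.5) + (-2.5)·(-2.5) + (4.5)·(4.5) + (-2.5)·(-2.5) + (0.5)·(0.5) + (-1.5)·(-1.5)) / 5 = 37.5/5 = 7.5

S is symmetric (S[j,i] = S[i,j]). Assembling:

S = [[6.3, 2.9, 2.3],
 [2.9, 3.3667, 3.3],
 [2.3, 3.3, 7.5]]


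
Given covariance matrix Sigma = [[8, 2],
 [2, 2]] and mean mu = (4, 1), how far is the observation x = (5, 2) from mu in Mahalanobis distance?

Step 1 — centre the observation: (x - mu) = (1, 1).

Step 2 — invert Sigma. det(Sigma) = 8·2 - (2)² = 12.
  Sigma^{-1} = (1/det) · [[d, -b], [-b, a]] = [[0.1667, -0.1667],
 [-0.1667, 0.6667]].

Step 3 — form the quadratic (x - mu)^T · Sigma^{-1} · (x - mu):
  Sigma^{-1} · (x - mu) = (0, 0.5).
  (x - mu)^T · [Sigma^{-1} · (x - mu)] = (1)·(0) + (1)·(0.5) = 0.5.

Step 4 — take square root: d = √(0.5) ≈ 0.7071.

d(x, mu) = √(0.5) ≈ 0.7071


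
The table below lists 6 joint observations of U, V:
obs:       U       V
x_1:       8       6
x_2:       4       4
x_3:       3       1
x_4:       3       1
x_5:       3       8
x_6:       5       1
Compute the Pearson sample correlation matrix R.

Step 1 — column means:
  mean(U) = (8 + 4 + 3 + 3 + 3 + 5) / 6 = 26/6 = 4.3333
  mean(V) = (6 + 4 + 1 + 1 + 8 + 1) / 6 = 21/6 = 3.5

Step 2 — sample variances and covariances s[i,j] = (1/(n-1)) · Σ_k (x_{k,i} - mean_i) · (x_{k,j} - mean_j), with n-1 = 5:
  s[U,U] = ((3.6667)·(3.6667) + (-0.3333)·(-0.3333) + (-1.3333)·(-1.3333) + (-1.3333)·(-1.3333) + (-1.3333)·(-1.3333) + (0.6667)·(0.6667)) / 5 = 19.3333/5 = 3.8667
  s[U,V] = ((3.6667)·(2.5) + (-0.3333)·(0.5) + (-1.3333)·(-2.5) + (-1.3333)·(-2.5) + (-1.3333)·(4.5) + (0.6667)·(-2.5)) / 5 = 8/5 = 1.6
  s[V,V] = ((2.5)·(2.5) + (0.5)·(0.5) + (-2.5)·(-2.5) + (-2.5)·(-2.5) + (4.5)·(4.5) + (-2.5)·(-2.5)) / 5 = 45.5/5 = 9.1
  Sample standard deviations s_i = √(s[i,i]):
  s(U) = √(3.8667) = 1.9664
  s(V) = √(9.1) = 3.0166

Step 3 — r_{ij} = s_{ij} / (s_i · s_j):
  r[U,U] = 1 (diagonal).
  r[U,V] = 1.6 / (1.9664 · 3.0166) = 1.6 / 5.9318 = 0.2697
  r[V,V] = 1 (diagonal).

R is symmetric with unit diagonal. Assembling:

R = [[1, 0.2697],
 [0.2697, 1]]
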